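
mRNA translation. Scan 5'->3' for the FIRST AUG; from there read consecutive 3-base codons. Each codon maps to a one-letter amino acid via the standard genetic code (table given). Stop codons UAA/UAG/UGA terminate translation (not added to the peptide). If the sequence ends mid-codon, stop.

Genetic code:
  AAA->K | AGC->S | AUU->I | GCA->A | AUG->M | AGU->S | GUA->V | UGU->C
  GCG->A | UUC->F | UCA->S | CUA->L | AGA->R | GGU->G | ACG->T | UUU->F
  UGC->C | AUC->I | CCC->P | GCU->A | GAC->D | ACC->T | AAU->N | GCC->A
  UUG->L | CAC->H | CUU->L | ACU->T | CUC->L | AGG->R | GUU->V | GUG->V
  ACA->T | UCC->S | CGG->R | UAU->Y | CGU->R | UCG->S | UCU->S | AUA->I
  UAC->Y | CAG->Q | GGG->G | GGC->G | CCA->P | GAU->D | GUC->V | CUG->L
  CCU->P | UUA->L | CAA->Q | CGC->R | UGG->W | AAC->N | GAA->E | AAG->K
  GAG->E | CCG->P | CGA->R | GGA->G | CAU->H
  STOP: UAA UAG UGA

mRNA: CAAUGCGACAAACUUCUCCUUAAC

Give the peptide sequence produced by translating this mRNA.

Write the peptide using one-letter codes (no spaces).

start AUG at pos 2
pos 2: AUG -> M; peptide=M
pos 5: CGA -> R; peptide=MR
pos 8: CAA -> Q; peptide=MRQ
pos 11: ACU -> T; peptide=MRQT
pos 14: UCU -> S; peptide=MRQTS
pos 17: CCU -> P; peptide=MRQTSP
pos 20: UAA -> STOP

Answer: MRQTSP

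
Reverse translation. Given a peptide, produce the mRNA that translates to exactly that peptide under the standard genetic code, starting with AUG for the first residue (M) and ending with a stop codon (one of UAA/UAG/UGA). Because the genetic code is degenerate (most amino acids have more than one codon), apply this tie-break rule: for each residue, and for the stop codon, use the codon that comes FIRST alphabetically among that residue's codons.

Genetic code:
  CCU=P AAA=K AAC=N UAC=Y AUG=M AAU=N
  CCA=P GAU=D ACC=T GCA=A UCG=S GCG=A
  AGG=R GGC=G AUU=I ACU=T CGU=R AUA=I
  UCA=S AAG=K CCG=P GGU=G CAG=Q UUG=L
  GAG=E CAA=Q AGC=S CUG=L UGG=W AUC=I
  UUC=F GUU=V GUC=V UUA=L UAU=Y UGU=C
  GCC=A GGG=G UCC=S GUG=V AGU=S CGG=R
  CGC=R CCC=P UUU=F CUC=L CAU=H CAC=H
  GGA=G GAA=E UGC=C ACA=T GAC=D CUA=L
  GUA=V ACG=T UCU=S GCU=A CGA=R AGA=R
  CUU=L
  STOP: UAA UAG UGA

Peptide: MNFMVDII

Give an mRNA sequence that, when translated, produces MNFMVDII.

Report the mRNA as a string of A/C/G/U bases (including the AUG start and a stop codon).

Answer: mRNA: AUGAACUUCAUGGUAGACAUAAUAUAA

Derivation:
residue 1: M -> AUG (start codon)
residue 2: N codons sorted = AAC,AAU -> pick first = AAC
residue 3: F codons sorted = UUC,UUU -> pick first = UUC
residue 4: M -> AUG (only codon)
residue 5: V codons sorted = GUA,GUC,GUG,GUU -> pick first = GUA
residue 6: D codons sorted = GAC,GAU -> pick first = GAC
residue 7: I codons sorted = AUA,AUC,AUU -> pick first = AUA
residue 8: I codons sorted = AUA,AUC,AUU -> pick first = AUA
terminator: stop codons sorted = UAA,UAG,UGA -> pick first = UAA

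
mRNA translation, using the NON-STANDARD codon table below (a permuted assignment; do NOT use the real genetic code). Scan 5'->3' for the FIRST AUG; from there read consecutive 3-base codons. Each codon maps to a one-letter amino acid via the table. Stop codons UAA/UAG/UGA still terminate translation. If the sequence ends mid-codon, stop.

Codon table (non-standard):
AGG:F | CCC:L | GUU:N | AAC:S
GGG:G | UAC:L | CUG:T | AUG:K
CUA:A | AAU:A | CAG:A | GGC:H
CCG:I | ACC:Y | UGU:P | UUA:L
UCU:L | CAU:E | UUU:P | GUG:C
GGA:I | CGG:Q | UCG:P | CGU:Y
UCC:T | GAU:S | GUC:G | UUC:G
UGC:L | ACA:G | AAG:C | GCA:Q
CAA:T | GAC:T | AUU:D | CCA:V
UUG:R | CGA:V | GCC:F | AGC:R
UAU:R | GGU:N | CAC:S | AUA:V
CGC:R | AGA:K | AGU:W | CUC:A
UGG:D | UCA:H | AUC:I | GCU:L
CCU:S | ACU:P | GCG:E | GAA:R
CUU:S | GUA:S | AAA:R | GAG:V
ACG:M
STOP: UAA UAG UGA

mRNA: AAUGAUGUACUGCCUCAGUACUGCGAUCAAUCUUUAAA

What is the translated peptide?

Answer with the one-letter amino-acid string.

Answer: KKLLAWPEIAS

Derivation:
start AUG at pos 1
pos 1: AUG -> K; peptide=K
pos 4: AUG -> K; peptide=KK
pos 7: UAC -> L; peptide=KKL
pos 10: UGC -> L; peptide=KKLL
pos 13: CUC -> A; peptide=KKLLA
pos 16: AGU -> W; peptide=KKLLAW
pos 19: ACU -> P; peptide=KKLLAWP
pos 22: GCG -> E; peptide=KKLLAWPE
pos 25: AUC -> I; peptide=KKLLAWPEI
pos 28: AAU -> A; peptide=KKLLAWPEIA
pos 31: CUU -> S; peptide=KKLLAWPEIAS
pos 34: UAA -> STOP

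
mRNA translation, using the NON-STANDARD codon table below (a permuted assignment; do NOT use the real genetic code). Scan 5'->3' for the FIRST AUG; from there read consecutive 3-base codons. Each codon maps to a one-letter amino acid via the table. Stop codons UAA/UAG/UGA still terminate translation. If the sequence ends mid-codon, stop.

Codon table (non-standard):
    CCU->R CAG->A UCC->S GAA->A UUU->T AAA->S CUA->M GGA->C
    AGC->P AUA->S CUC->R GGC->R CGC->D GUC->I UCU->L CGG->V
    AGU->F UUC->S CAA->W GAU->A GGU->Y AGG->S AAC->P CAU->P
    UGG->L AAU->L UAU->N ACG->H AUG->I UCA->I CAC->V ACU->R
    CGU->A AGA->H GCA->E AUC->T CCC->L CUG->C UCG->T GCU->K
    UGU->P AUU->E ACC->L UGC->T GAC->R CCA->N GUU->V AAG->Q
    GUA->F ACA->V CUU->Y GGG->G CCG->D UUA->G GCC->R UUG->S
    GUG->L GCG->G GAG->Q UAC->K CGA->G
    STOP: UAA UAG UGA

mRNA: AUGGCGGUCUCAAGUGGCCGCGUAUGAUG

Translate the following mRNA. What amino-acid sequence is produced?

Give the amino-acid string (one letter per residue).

Answer: IGIIFRDF

Derivation:
start AUG at pos 0
pos 0: AUG -> I; peptide=I
pos 3: GCG -> G; peptide=IG
pos 6: GUC -> I; peptide=IGI
pos 9: UCA -> I; peptide=IGII
pos 12: AGU -> F; peptide=IGIIF
pos 15: GGC -> R; peptide=IGIIFR
pos 18: CGC -> D; peptide=IGIIFRD
pos 21: GUA -> F; peptide=IGIIFRDF
pos 24: UGA -> STOP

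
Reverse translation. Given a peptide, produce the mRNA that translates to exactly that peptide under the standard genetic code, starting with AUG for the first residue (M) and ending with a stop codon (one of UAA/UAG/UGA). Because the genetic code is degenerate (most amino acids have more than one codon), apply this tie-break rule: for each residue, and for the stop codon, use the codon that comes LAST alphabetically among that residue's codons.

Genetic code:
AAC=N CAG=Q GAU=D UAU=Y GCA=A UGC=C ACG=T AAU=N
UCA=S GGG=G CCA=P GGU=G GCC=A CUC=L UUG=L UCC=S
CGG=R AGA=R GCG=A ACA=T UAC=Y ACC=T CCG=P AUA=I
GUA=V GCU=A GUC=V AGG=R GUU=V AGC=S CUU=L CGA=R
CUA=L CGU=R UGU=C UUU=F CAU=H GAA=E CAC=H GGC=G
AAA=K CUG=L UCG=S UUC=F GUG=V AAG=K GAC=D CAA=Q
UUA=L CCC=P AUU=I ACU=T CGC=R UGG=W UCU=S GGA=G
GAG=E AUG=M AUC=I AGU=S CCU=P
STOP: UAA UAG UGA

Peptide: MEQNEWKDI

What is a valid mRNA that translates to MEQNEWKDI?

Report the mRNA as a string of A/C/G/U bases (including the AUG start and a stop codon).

Answer: mRNA: AUGGAGCAGAAUGAGUGGAAGGAUAUUUGA

Derivation:
residue 1: M -> AUG (start codon)
residue 2: E codons sorted = GAA,GAG -> pick last = GAG
residue 3: Q codons sorted = CAA,CAG -> pick last = CAG
residue 4: N codons sorted = AAC,AAU -> pick last = AAU
residue 5: E codons sorted = GAA,GAG -> pick last = GAG
residue 6: W -> UGG (only codon)
residue 7: K codons sorted = AAA,AAG -> pick last = AAG
residue 8: D codons sorted = GAC,GAU -> pick last = GAU
residue 9: I codons sorted = AUA,AUC,AUU -> pick last = AUU
terminator: stop codons sorted = UAA,UAG,UGA -> pick last = UGA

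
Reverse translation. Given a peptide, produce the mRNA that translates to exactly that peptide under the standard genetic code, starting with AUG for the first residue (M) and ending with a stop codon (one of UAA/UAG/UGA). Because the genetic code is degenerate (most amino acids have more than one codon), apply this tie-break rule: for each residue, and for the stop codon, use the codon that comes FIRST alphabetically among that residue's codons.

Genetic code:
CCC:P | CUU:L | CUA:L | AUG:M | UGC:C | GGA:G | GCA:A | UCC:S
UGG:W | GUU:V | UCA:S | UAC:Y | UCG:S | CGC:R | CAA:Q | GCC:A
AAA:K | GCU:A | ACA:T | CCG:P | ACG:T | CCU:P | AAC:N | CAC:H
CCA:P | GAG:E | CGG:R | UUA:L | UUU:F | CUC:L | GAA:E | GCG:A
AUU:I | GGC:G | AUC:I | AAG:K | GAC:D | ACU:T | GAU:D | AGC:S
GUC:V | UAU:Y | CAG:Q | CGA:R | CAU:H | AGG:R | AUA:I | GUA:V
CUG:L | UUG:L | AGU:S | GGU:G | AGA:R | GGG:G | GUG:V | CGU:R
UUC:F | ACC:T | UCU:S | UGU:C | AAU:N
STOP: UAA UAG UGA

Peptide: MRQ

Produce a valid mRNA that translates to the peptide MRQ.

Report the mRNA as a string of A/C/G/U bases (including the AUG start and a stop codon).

residue 1: M -> AUG (start codon)
residue 2: R codons sorted = AGA,AGG,CGA,CGC,CGG,CGU -> pick first = AGA
residue 3: Q codons sorted = CAA,CAG -> pick first = CAA
terminator: stop codons sorted = UAA,UAG,UGA -> pick first = UAA

Answer: mRNA: AUGAGACAAUAA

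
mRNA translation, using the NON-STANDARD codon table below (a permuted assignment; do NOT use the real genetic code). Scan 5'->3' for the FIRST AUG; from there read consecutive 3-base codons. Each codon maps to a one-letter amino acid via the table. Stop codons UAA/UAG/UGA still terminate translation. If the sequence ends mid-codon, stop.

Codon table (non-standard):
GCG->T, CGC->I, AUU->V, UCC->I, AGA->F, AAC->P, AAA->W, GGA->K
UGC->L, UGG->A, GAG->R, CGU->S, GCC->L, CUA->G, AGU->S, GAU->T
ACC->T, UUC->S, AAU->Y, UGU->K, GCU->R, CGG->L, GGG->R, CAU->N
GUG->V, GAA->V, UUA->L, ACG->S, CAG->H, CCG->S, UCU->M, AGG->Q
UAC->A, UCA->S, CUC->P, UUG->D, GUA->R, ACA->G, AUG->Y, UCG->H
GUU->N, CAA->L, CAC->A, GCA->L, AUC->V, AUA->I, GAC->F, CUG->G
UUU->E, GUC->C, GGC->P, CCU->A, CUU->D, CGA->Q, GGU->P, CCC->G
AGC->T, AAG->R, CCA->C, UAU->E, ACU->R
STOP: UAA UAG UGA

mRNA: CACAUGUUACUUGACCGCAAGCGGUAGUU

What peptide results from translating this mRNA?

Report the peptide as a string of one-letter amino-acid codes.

start AUG at pos 3
pos 3: AUG -> Y; peptide=Y
pos 6: UUA -> L; peptide=YL
pos 9: CUU -> D; peptide=YLD
pos 12: GAC -> F; peptide=YLDF
pos 15: CGC -> I; peptide=YLDFI
pos 18: AAG -> R; peptide=YLDFIR
pos 21: CGG -> L; peptide=YLDFIRL
pos 24: UAG -> STOP

Answer: YLDFIRL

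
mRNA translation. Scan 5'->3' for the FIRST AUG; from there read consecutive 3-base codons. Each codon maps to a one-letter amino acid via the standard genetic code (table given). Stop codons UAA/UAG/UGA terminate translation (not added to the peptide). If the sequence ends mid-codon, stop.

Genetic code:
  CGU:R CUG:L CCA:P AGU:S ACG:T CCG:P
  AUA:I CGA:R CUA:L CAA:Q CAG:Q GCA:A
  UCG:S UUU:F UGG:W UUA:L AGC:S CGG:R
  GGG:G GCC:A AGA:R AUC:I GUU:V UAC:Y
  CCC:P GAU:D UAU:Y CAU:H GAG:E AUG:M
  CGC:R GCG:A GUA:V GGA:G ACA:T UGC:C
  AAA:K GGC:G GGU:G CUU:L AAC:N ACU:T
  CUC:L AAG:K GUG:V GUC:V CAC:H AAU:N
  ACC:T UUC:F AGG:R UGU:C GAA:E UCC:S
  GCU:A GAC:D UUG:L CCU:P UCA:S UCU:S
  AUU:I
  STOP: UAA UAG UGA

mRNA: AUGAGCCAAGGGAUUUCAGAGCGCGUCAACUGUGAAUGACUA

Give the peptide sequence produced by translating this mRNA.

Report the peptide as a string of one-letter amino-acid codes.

Answer: MSQGISERVNCE

Derivation:
start AUG at pos 0
pos 0: AUG -> M; peptide=M
pos 3: AGC -> S; peptide=MS
pos 6: CAA -> Q; peptide=MSQ
pos 9: GGG -> G; peptide=MSQG
pos 12: AUU -> I; peptide=MSQGI
pos 15: UCA -> S; peptide=MSQGIS
pos 18: GAG -> E; peptide=MSQGISE
pos 21: CGC -> R; peptide=MSQGISER
pos 24: GUC -> V; peptide=MSQGISERV
pos 27: AAC -> N; peptide=MSQGISERVN
pos 30: UGU -> C; peptide=MSQGISERVNC
pos 33: GAA -> E; peptide=MSQGISERVNCE
pos 36: UGA -> STOP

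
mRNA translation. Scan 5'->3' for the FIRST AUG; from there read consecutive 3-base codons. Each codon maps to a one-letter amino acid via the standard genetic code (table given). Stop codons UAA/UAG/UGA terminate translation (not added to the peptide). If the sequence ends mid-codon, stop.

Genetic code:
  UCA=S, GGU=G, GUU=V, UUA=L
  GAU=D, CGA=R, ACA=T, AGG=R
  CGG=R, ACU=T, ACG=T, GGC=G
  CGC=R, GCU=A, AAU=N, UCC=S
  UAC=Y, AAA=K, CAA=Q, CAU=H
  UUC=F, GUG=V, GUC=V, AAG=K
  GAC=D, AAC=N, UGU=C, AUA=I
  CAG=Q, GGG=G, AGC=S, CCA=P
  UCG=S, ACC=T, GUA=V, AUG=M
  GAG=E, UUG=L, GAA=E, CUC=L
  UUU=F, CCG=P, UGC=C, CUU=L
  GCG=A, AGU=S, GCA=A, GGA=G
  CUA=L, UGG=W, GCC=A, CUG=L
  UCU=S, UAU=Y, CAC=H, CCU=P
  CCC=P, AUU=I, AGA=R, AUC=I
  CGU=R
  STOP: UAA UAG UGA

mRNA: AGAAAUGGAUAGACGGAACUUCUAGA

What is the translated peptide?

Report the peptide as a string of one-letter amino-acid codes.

Answer: MDRRNF

Derivation:
start AUG at pos 4
pos 4: AUG -> M; peptide=M
pos 7: GAU -> D; peptide=MD
pos 10: AGA -> R; peptide=MDR
pos 13: CGG -> R; peptide=MDRR
pos 16: AAC -> N; peptide=MDRRN
pos 19: UUC -> F; peptide=MDRRNF
pos 22: UAG -> STOP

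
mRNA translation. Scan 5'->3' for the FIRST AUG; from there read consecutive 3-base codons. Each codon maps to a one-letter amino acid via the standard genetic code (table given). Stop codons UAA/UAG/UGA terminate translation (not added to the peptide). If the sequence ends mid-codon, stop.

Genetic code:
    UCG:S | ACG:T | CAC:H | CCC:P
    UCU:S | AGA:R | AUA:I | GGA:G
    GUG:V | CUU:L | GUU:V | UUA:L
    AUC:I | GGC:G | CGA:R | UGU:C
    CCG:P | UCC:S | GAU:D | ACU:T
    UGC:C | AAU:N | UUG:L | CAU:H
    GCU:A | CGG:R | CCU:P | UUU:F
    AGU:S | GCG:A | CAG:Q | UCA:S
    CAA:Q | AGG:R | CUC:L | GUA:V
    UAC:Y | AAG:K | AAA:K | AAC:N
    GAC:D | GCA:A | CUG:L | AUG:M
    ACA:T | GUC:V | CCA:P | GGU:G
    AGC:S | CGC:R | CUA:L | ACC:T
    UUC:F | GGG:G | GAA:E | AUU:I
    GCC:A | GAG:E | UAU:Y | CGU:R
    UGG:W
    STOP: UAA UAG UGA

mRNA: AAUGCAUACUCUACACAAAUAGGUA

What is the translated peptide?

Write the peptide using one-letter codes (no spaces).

Answer: MHTLHK

Derivation:
start AUG at pos 1
pos 1: AUG -> M; peptide=M
pos 4: CAU -> H; peptide=MH
pos 7: ACU -> T; peptide=MHT
pos 10: CUA -> L; peptide=MHTL
pos 13: CAC -> H; peptide=MHTLH
pos 16: AAA -> K; peptide=MHTLHK
pos 19: UAG -> STOP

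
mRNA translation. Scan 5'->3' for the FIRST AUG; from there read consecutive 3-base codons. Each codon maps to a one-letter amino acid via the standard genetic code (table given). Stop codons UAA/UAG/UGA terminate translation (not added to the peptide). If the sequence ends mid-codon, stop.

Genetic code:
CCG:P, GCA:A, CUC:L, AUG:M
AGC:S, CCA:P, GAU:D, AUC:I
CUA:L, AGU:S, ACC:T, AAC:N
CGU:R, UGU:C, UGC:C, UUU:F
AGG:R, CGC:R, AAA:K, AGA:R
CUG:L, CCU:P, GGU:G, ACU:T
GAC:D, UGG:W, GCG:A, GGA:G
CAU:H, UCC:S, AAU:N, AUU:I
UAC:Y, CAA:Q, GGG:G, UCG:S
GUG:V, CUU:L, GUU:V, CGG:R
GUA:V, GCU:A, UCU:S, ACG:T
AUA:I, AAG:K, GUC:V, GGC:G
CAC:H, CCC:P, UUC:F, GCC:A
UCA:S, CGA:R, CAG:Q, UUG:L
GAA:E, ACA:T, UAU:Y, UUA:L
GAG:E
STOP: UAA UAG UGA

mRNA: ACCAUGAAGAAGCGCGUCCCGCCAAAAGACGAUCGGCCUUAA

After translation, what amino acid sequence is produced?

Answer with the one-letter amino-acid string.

Answer: MKKRVPPKDDRP

Derivation:
start AUG at pos 3
pos 3: AUG -> M; peptide=M
pos 6: AAG -> K; peptide=MK
pos 9: AAG -> K; peptide=MKK
pos 12: CGC -> R; peptide=MKKR
pos 15: GUC -> V; peptide=MKKRV
pos 18: CCG -> P; peptide=MKKRVP
pos 21: CCA -> P; peptide=MKKRVPP
pos 24: AAA -> K; peptide=MKKRVPPK
pos 27: GAC -> D; peptide=MKKRVPPKD
pos 30: GAU -> D; peptide=MKKRVPPKDD
pos 33: CGG -> R; peptide=MKKRVPPKDDR
pos 36: CCU -> P; peptide=MKKRVPPKDDRP
pos 39: UAA -> STOP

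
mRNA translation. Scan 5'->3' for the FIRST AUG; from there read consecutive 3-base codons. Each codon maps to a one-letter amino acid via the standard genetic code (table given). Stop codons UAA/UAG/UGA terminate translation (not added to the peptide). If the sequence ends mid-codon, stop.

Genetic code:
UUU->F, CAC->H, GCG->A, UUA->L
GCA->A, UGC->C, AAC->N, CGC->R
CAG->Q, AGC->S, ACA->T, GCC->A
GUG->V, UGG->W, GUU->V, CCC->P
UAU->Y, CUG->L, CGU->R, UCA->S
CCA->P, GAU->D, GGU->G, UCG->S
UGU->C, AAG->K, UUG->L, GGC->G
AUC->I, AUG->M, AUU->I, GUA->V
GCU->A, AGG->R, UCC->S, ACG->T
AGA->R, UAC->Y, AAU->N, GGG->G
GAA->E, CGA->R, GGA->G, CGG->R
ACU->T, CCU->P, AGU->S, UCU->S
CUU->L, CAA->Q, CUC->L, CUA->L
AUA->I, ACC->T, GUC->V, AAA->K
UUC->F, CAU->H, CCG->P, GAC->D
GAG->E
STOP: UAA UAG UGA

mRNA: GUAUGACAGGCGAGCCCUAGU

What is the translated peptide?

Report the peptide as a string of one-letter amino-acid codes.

start AUG at pos 2
pos 2: AUG -> M; peptide=M
pos 5: ACA -> T; peptide=MT
pos 8: GGC -> G; peptide=MTG
pos 11: GAG -> E; peptide=MTGE
pos 14: CCC -> P; peptide=MTGEP
pos 17: UAG -> STOP

Answer: MTGEP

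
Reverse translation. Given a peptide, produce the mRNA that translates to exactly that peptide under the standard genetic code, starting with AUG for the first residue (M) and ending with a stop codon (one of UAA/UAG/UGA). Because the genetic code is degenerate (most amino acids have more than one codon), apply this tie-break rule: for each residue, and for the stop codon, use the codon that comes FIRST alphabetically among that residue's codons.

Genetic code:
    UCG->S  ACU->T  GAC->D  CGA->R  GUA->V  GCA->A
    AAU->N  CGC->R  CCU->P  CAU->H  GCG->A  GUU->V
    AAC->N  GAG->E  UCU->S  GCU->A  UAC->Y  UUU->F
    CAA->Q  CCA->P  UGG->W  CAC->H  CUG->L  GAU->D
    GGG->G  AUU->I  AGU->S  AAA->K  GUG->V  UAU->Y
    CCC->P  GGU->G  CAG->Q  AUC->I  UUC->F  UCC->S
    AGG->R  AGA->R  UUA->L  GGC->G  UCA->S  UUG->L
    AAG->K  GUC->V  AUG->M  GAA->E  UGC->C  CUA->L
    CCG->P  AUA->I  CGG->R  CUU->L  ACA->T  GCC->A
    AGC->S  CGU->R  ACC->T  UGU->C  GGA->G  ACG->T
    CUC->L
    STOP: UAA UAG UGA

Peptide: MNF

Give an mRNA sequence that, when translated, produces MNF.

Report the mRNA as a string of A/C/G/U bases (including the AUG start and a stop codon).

Answer: mRNA: AUGAACUUCUAA

Derivation:
residue 1: M -> AUG (start codon)
residue 2: N codons sorted = AAC,AAU -> pick first = AAC
residue 3: F codons sorted = UUC,UUU -> pick first = UUC
terminator: stop codons sorted = UAA,UAG,UGA -> pick first = UAA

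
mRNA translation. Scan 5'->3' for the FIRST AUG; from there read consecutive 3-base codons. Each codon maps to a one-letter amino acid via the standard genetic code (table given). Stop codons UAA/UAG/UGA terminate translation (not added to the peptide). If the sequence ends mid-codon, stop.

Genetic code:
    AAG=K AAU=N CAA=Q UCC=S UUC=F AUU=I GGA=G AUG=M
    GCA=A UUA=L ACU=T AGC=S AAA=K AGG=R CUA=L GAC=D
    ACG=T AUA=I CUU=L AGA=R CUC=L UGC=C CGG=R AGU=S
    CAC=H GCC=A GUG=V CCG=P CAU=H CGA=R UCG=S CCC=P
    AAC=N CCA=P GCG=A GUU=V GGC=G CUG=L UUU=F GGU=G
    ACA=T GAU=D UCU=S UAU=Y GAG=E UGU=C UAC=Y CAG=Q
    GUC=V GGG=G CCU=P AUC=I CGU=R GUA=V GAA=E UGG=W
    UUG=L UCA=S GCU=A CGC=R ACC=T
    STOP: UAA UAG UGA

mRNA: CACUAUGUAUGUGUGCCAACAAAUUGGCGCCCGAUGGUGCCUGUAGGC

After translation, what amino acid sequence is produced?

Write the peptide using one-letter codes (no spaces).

Answer: MYVCQQIGARWCL

Derivation:
start AUG at pos 4
pos 4: AUG -> M; peptide=M
pos 7: UAU -> Y; peptide=MY
pos 10: GUG -> V; peptide=MYV
pos 13: UGC -> C; peptide=MYVC
pos 16: CAA -> Q; peptide=MYVCQ
pos 19: CAA -> Q; peptide=MYVCQQ
pos 22: AUU -> I; peptide=MYVCQQI
pos 25: GGC -> G; peptide=MYVCQQIG
pos 28: GCC -> A; peptide=MYVCQQIGA
pos 31: CGA -> R; peptide=MYVCQQIGAR
pos 34: UGG -> W; peptide=MYVCQQIGARW
pos 37: UGC -> C; peptide=MYVCQQIGARWC
pos 40: CUG -> L; peptide=MYVCQQIGARWCL
pos 43: UAG -> STOP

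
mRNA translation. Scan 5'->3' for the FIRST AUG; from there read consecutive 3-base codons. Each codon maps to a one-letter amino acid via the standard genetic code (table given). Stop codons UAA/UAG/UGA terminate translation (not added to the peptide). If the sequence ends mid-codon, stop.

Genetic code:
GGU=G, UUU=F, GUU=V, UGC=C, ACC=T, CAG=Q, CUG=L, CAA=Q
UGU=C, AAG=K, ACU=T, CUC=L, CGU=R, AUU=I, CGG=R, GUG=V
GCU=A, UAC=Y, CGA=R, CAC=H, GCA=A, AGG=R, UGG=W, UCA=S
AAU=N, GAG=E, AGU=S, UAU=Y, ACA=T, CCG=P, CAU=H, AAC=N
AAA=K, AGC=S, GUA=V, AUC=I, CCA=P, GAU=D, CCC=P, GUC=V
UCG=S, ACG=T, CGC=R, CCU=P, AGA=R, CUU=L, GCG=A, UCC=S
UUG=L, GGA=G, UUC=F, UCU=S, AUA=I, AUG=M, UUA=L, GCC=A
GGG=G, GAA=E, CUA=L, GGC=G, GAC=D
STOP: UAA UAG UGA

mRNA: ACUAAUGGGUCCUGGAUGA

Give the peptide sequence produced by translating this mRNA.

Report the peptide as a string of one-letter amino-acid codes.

start AUG at pos 4
pos 4: AUG -> M; peptide=M
pos 7: GGU -> G; peptide=MG
pos 10: CCU -> P; peptide=MGP
pos 13: GGA -> G; peptide=MGPG
pos 16: UGA -> STOP

Answer: MGPG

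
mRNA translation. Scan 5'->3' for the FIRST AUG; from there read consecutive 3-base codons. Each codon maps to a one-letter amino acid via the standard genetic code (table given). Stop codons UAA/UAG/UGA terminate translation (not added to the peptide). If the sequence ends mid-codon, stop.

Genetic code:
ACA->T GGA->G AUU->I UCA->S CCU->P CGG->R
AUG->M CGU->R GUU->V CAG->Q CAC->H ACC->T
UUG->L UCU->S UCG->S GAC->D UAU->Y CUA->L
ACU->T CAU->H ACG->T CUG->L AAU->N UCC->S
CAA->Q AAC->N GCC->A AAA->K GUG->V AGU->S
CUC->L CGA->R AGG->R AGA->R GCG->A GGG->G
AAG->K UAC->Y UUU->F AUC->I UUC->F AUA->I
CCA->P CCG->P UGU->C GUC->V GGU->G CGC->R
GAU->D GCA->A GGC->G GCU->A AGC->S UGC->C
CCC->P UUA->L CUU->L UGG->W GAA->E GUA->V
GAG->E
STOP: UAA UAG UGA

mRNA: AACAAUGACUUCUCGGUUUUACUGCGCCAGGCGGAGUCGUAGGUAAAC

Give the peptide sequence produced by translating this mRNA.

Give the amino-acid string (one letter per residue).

start AUG at pos 4
pos 4: AUG -> M; peptide=M
pos 7: ACU -> T; peptide=MT
pos 10: UCU -> S; peptide=MTS
pos 13: CGG -> R; peptide=MTSR
pos 16: UUU -> F; peptide=MTSRF
pos 19: UAC -> Y; peptide=MTSRFY
pos 22: UGC -> C; peptide=MTSRFYC
pos 25: GCC -> A; peptide=MTSRFYCA
pos 28: AGG -> R; peptide=MTSRFYCAR
pos 31: CGG -> R; peptide=MTSRFYCARR
pos 34: AGU -> S; peptide=MTSRFYCARRS
pos 37: CGU -> R; peptide=MTSRFYCARRSR
pos 40: AGG -> R; peptide=MTSRFYCARRSRR
pos 43: UAA -> STOP

Answer: MTSRFYCARRSRR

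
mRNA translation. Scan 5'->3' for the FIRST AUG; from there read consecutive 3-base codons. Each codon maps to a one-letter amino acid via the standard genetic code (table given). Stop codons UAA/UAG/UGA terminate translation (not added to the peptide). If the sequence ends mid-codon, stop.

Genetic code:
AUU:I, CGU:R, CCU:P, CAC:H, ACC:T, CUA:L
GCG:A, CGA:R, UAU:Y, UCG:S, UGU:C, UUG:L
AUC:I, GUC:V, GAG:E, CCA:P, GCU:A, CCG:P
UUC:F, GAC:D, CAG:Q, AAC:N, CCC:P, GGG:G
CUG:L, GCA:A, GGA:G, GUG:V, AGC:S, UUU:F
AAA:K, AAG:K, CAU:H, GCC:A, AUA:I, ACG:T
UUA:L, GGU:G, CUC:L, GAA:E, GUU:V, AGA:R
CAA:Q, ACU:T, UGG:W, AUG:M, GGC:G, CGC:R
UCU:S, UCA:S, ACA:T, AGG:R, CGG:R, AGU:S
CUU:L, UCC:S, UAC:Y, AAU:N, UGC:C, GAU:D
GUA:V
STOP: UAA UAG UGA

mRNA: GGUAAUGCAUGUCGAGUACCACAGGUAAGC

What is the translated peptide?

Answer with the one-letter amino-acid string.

start AUG at pos 4
pos 4: AUG -> M; peptide=M
pos 7: CAU -> H; peptide=MH
pos 10: GUC -> V; peptide=MHV
pos 13: GAG -> E; peptide=MHVE
pos 16: UAC -> Y; peptide=MHVEY
pos 19: CAC -> H; peptide=MHVEYH
pos 22: AGG -> R; peptide=MHVEYHR
pos 25: UAA -> STOP

Answer: MHVEYHR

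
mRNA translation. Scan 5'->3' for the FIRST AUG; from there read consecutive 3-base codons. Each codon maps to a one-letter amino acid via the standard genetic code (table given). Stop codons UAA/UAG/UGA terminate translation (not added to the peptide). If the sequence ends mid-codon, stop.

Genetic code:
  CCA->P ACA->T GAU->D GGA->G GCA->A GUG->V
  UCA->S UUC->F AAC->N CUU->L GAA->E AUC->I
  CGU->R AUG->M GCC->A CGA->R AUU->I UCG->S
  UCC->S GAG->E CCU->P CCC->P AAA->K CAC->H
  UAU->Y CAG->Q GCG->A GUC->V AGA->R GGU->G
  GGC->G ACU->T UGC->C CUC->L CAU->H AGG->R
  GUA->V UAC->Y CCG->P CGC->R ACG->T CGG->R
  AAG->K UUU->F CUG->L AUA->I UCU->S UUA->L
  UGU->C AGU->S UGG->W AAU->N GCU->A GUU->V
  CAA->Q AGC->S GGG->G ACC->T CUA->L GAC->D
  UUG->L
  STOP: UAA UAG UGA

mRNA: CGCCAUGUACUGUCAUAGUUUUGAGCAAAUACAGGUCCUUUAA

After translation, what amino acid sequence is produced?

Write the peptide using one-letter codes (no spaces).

start AUG at pos 4
pos 4: AUG -> M; peptide=M
pos 7: UAC -> Y; peptide=MY
pos 10: UGU -> C; peptide=MYC
pos 13: CAU -> H; peptide=MYCH
pos 16: AGU -> S; peptide=MYCHS
pos 19: UUU -> F; peptide=MYCHSF
pos 22: GAG -> E; peptide=MYCHSFE
pos 25: CAA -> Q; peptide=MYCHSFEQ
pos 28: AUA -> I; peptide=MYCHSFEQI
pos 31: CAG -> Q; peptide=MYCHSFEQIQ
pos 34: GUC -> V; peptide=MYCHSFEQIQV
pos 37: CUU -> L; peptide=MYCHSFEQIQVL
pos 40: UAA -> STOP

Answer: MYCHSFEQIQVL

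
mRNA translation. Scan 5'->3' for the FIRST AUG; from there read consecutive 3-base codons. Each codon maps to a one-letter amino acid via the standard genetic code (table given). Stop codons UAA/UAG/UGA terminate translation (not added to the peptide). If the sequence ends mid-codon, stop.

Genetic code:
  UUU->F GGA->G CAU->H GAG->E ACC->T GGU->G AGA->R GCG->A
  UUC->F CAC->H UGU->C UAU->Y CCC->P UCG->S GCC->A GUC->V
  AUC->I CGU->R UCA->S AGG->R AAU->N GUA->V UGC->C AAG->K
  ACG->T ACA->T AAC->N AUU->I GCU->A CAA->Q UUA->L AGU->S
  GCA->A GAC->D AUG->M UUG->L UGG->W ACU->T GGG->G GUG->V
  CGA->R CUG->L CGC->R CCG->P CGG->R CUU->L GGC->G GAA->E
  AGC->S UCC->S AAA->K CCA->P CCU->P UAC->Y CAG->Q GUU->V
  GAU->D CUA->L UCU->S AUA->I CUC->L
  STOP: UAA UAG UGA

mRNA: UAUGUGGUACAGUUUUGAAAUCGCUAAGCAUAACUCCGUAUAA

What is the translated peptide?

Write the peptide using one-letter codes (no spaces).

Answer: MWYSFEIAKHNSV

Derivation:
start AUG at pos 1
pos 1: AUG -> M; peptide=M
pos 4: UGG -> W; peptide=MW
pos 7: UAC -> Y; peptide=MWY
pos 10: AGU -> S; peptide=MWYS
pos 13: UUU -> F; peptide=MWYSF
pos 16: GAA -> E; peptide=MWYSFE
pos 19: AUC -> I; peptide=MWYSFEI
pos 22: GCU -> A; peptide=MWYSFEIA
pos 25: AAG -> K; peptide=MWYSFEIAK
pos 28: CAU -> H; peptide=MWYSFEIAKH
pos 31: AAC -> N; peptide=MWYSFEIAKHN
pos 34: UCC -> S; peptide=MWYSFEIAKHNS
pos 37: GUA -> V; peptide=MWYSFEIAKHNSV
pos 40: UAA -> STOP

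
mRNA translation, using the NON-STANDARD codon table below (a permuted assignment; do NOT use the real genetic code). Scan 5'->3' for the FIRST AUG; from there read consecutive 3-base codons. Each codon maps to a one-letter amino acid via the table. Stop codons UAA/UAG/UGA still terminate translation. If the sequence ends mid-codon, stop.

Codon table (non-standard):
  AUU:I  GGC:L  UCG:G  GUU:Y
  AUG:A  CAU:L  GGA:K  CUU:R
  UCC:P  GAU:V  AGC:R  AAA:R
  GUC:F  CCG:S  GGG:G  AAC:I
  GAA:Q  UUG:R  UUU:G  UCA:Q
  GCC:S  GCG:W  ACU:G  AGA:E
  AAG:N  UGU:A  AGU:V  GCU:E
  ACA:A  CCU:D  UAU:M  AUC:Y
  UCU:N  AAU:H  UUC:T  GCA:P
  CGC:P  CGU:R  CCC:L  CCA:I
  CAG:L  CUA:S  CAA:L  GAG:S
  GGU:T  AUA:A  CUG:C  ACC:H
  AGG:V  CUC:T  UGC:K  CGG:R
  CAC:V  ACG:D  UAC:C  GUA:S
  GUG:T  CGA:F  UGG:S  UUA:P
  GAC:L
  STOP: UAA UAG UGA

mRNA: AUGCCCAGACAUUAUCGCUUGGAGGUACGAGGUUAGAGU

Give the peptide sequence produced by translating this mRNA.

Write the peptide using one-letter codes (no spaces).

Answer: ALELMPRSSFT

Derivation:
start AUG at pos 0
pos 0: AUG -> A; peptide=A
pos 3: CCC -> L; peptide=AL
pos 6: AGA -> E; peptide=ALE
pos 9: CAU -> L; peptide=ALEL
pos 12: UAU -> M; peptide=ALELM
pos 15: CGC -> P; peptide=ALELMP
pos 18: UUG -> R; peptide=ALELMPR
pos 21: GAG -> S; peptide=ALELMPRS
pos 24: GUA -> S; peptide=ALELMPRSS
pos 27: CGA -> F; peptide=ALELMPRSSF
pos 30: GGU -> T; peptide=ALELMPRSSFT
pos 33: UAG -> STOP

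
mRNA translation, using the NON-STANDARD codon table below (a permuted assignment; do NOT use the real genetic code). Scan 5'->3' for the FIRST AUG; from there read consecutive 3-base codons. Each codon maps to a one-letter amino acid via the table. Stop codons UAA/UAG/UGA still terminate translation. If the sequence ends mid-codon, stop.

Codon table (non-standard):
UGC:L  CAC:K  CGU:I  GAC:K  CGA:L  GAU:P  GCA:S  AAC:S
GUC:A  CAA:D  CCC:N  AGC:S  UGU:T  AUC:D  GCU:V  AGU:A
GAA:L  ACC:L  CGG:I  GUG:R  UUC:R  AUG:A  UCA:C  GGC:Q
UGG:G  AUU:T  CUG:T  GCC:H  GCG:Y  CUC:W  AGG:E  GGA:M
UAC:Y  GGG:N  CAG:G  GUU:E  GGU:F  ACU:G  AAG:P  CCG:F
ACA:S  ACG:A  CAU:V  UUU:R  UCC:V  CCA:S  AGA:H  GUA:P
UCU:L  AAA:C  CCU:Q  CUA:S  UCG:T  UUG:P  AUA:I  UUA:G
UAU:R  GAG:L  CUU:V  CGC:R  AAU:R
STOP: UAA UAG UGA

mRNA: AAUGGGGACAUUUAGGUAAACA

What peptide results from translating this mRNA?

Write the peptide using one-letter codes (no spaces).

start AUG at pos 1
pos 1: AUG -> A; peptide=A
pos 4: GGG -> N; peptide=AN
pos 7: ACA -> S; peptide=ANS
pos 10: UUU -> R; peptide=ANSR
pos 13: AGG -> E; peptide=ANSRE
pos 16: UAA -> STOP

Answer: ANSRE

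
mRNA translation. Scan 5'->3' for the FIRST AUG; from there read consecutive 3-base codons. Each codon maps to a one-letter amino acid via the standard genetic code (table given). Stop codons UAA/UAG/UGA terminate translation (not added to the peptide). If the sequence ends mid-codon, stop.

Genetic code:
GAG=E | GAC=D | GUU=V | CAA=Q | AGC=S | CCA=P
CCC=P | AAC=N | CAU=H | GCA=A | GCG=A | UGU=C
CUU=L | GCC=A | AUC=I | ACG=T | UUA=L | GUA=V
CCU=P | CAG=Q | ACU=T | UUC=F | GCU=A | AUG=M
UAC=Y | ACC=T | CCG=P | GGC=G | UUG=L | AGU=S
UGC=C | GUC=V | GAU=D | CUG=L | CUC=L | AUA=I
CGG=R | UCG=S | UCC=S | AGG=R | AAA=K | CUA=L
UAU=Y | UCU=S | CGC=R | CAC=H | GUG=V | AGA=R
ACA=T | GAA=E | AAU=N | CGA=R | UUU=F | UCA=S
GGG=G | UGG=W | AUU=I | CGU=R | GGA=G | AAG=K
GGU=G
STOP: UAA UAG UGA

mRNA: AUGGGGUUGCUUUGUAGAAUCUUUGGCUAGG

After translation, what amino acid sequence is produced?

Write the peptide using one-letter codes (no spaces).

start AUG at pos 0
pos 0: AUG -> M; peptide=M
pos 3: GGG -> G; peptide=MG
pos 6: UUG -> L; peptide=MGL
pos 9: CUU -> L; peptide=MGLL
pos 12: UGU -> C; peptide=MGLLC
pos 15: AGA -> R; peptide=MGLLCR
pos 18: AUC -> I; peptide=MGLLCRI
pos 21: UUU -> F; peptide=MGLLCRIF
pos 24: GGC -> G; peptide=MGLLCRIFG
pos 27: UAG -> STOP

Answer: MGLLCRIFG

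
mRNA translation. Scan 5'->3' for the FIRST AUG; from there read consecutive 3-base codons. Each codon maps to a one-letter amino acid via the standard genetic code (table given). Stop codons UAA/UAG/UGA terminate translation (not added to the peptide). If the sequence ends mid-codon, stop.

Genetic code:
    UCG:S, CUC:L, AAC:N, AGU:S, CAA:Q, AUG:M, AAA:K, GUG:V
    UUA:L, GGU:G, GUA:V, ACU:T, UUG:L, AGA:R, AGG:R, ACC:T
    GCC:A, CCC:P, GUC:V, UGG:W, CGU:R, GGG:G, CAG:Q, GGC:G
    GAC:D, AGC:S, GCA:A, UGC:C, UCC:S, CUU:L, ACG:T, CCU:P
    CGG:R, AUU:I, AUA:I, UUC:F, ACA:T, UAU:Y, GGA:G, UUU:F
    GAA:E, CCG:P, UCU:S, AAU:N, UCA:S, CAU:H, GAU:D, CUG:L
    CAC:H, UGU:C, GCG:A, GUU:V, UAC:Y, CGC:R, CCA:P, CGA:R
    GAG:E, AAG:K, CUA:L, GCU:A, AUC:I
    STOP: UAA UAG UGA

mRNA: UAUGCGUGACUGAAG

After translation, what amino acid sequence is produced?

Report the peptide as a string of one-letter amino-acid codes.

start AUG at pos 1
pos 1: AUG -> M; peptide=M
pos 4: CGU -> R; peptide=MR
pos 7: GAC -> D; peptide=MRD
pos 10: UGA -> STOP

Answer: MRD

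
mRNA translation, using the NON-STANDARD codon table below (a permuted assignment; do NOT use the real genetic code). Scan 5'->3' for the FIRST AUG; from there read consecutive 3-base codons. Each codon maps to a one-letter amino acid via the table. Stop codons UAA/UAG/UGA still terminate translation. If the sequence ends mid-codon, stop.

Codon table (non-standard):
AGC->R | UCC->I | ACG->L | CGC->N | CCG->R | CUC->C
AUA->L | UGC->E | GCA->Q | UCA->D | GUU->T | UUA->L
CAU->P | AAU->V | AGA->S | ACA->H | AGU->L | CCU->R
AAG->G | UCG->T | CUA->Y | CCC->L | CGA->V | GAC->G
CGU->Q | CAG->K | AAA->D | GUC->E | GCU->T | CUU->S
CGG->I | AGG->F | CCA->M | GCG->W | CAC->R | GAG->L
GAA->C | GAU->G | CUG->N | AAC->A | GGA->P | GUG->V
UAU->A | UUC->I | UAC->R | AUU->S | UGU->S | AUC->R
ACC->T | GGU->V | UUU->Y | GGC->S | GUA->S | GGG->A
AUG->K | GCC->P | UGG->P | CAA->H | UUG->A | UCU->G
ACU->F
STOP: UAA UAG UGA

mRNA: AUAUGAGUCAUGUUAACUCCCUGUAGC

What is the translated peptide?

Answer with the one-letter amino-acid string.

start AUG at pos 2
pos 2: AUG -> K; peptide=K
pos 5: AGU -> L; peptide=KL
pos 8: CAU -> P; peptide=KLP
pos 11: GUU -> T; peptide=KLPT
pos 14: AAC -> A; peptide=KLPTA
pos 17: UCC -> I; peptide=KLPTAI
pos 20: CUG -> N; peptide=KLPTAIN
pos 23: UAG -> STOP

Answer: KLPTAIN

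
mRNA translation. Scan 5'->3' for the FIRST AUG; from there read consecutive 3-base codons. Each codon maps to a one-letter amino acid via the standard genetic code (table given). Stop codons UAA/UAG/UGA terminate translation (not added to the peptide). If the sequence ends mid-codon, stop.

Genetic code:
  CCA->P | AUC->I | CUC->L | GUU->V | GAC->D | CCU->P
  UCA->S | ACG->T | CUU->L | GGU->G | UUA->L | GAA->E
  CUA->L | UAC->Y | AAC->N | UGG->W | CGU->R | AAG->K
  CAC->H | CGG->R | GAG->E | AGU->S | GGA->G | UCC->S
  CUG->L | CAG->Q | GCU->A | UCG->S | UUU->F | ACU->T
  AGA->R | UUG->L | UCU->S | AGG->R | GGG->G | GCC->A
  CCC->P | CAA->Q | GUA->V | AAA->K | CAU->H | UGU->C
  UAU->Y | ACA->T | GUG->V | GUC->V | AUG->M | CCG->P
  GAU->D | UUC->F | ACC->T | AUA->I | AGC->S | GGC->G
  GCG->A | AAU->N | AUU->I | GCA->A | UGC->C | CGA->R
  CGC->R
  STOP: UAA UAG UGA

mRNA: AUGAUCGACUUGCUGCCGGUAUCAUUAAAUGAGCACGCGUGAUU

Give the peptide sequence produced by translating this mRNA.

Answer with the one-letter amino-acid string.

Answer: MIDLLPVSLNEHA

Derivation:
start AUG at pos 0
pos 0: AUG -> M; peptide=M
pos 3: AUC -> I; peptide=MI
pos 6: GAC -> D; peptide=MID
pos 9: UUG -> L; peptide=MIDL
pos 12: CUG -> L; peptide=MIDLL
pos 15: CCG -> P; peptide=MIDLLP
pos 18: GUA -> V; peptide=MIDLLPV
pos 21: UCA -> S; peptide=MIDLLPVS
pos 24: UUA -> L; peptide=MIDLLPVSL
pos 27: AAU -> N; peptide=MIDLLPVSLN
pos 30: GAG -> E; peptide=MIDLLPVSLNE
pos 33: CAC -> H; peptide=MIDLLPVSLNEH
pos 36: GCG -> A; peptide=MIDLLPVSLNEHA
pos 39: UGA -> STOP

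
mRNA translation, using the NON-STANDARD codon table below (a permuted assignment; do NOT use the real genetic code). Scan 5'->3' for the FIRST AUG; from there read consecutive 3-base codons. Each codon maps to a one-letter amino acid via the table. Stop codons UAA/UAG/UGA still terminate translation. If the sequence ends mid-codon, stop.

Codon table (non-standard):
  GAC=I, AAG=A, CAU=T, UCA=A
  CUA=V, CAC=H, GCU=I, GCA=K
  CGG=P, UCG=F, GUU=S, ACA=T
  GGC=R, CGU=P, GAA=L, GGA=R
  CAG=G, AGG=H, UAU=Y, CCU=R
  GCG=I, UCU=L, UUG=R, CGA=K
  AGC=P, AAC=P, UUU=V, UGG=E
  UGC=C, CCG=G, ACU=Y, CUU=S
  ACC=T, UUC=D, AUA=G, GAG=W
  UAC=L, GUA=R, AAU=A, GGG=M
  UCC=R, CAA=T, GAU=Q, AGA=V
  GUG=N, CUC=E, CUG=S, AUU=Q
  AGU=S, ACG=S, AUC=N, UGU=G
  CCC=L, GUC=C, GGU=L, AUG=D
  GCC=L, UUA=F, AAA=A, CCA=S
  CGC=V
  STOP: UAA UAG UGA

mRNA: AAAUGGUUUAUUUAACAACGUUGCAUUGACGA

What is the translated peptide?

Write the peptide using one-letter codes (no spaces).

Answer: DSYFTSRT

Derivation:
start AUG at pos 2
pos 2: AUG -> D; peptide=D
pos 5: GUU -> S; peptide=DS
pos 8: UAU -> Y; peptide=DSY
pos 11: UUA -> F; peptide=DSYF
pos 14: ACA -> T; peptide=DSYFT
pos 17: ACG -> S; peptide=DSYFTS
pos 20: UUG -> R; peptide=DSYFTSR
pos 23: CAU -> T; peptide=DSYFTSRT
pos 26: UGA -> STOP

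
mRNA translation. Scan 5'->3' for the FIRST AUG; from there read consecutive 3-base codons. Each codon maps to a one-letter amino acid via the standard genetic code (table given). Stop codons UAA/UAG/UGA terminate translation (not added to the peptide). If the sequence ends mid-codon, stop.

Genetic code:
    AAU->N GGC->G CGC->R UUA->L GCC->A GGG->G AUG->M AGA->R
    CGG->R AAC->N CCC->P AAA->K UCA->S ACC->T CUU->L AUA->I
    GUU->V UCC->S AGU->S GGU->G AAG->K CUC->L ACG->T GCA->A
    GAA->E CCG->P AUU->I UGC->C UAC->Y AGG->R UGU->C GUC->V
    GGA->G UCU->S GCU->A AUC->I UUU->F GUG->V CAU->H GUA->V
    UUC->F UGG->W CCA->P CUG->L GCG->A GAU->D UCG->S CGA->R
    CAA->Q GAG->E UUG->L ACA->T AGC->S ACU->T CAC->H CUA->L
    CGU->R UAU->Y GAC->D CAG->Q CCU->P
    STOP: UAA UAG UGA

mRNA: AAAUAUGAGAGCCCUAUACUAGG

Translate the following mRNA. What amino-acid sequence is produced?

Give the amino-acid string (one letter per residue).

start AUG at pos 4
pos 4: AUG -> M; peptide=M
pos 7: AGA -> R; peptide=MR
pos 10: GCC -> A; peptide=MRA
pos 13: CUA -> L; peptide=MRAL
pos 16: UAC -> Y; peptide=MRALY
pos 19: UAG -> STOP

Answer: MRALY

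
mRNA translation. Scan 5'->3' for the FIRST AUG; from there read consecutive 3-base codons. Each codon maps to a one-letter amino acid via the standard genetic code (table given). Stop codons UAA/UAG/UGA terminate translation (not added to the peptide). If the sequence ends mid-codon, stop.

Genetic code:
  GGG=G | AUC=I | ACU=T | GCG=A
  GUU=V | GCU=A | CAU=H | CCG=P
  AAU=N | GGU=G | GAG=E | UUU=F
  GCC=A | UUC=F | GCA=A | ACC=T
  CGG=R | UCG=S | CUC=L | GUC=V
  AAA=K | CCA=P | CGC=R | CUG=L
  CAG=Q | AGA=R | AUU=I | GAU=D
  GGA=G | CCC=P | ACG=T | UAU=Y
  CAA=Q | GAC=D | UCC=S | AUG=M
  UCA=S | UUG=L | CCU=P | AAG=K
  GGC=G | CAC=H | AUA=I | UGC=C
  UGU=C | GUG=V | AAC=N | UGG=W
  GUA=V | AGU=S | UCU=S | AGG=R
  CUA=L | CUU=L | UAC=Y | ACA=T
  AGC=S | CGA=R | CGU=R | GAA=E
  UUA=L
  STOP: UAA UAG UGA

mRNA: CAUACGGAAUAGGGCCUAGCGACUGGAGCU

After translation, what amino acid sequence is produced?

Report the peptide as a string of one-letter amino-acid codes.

Answer: (empty: no AUG start codon)

Derivation:
no AUG start codon found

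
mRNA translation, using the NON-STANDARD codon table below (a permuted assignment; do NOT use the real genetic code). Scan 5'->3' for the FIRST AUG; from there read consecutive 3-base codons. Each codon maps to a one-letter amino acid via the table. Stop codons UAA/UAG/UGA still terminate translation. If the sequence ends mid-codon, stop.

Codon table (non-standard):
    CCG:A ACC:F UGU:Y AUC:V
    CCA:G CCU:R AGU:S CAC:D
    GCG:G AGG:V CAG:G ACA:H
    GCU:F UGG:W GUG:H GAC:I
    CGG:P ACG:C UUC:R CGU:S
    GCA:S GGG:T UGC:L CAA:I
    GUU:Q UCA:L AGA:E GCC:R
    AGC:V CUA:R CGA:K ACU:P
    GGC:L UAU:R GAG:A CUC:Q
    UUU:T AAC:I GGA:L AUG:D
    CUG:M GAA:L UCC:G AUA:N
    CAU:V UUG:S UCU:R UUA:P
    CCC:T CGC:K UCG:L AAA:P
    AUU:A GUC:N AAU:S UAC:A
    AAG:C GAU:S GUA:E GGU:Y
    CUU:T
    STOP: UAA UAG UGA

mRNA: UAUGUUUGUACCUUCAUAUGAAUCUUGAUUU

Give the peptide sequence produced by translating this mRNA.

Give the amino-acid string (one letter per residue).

Answer: DTERLRLR

Derivation:
start AUG at pos 1
pos 1: AUG -> D; peptide=D
pos 4: UUU -> T; peptide=DT
pos 7: GUA -> E; peptide=DTE
pos 10: CCU -> R; peptide=DTER
pos 13: UCA -> L; peptide=DTERL
pos 16: UAU -> R; peptide=DTERLR
pos 19: GAA -> L; peptide=DTERLRL
pos 22: UCU -> R; peptide=DTERLRLR
pos 25: UGA -> STOP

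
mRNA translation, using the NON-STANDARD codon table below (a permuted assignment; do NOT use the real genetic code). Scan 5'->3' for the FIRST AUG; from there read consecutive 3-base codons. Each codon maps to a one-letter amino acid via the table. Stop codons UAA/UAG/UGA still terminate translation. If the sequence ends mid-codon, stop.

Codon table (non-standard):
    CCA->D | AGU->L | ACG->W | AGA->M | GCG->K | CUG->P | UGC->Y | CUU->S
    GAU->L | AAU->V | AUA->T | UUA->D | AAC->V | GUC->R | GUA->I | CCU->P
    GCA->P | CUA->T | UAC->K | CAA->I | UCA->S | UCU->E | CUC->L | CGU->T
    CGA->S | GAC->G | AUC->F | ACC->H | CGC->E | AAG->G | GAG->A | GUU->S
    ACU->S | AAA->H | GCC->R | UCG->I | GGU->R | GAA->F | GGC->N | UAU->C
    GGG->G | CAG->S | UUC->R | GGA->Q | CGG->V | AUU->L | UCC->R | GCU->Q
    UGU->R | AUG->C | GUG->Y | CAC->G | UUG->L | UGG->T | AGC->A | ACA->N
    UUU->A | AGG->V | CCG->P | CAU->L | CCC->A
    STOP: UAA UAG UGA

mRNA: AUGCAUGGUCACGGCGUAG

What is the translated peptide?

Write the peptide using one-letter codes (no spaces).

start AUG at pos 0
pos 0: AUG -> C; peptide=C
pos 3: CAU -> L; peptide=CL
pos 6: GGU -> R; peptide=CLR
pos 9: CAC -> G; peptide=CLRG
pos 12: GGC -> N; peptide=CLRGN
pos 15: GUA -> I; peptide=CLRGNI
pos 18: only 1 nt remain (<3), stop (end of mRNA)

Answer: CLRGNI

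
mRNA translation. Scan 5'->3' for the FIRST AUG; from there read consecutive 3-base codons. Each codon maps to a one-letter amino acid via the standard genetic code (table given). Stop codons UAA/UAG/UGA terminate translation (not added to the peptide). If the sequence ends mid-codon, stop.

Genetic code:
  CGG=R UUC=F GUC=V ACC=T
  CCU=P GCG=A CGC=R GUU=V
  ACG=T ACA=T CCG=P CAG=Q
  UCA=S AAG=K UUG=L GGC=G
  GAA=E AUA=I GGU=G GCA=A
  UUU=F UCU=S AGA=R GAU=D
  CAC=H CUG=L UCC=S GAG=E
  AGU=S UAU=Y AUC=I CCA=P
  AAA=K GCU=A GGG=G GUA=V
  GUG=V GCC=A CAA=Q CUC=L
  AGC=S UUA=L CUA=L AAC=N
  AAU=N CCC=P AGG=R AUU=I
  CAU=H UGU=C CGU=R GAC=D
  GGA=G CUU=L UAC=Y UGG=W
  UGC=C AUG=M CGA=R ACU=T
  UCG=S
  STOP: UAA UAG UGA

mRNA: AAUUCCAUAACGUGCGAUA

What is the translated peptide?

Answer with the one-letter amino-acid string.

Answer: (empty: no AUG start codon)

Derivation:
no AUG start codon found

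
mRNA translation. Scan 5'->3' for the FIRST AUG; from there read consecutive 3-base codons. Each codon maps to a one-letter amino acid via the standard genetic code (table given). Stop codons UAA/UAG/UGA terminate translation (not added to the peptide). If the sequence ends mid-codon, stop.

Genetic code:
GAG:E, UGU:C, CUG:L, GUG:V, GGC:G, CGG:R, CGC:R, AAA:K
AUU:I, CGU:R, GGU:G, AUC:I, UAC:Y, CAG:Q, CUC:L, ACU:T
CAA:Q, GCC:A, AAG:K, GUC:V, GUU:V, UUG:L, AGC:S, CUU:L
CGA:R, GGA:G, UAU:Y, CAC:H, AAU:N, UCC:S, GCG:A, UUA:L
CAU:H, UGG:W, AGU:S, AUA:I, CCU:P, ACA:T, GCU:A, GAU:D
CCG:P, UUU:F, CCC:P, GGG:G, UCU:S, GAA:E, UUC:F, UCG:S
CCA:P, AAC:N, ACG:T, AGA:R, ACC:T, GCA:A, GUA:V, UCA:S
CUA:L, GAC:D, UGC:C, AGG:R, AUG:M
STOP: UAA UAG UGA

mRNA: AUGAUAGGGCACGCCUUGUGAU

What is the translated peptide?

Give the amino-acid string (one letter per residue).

start AUG at pos 0
pos 0: AUG -> M; peptide=M
pos 3: AUA -> I; peptide=MI
pos 6: GGG -> G; peptide=MIG
pos 9: CAC -> H; peptide=MIGH
pos 12: GCC -> A; peptide=MIGHA
pos 15: UUG -> L; peptide=MIGHAL
pos 18: UGA -> STOP

Answer: MIGHAL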